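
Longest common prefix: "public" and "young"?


Word 1: "public"
Word 2: "young"
Comparing from start:
  Pos 0: 'p' != 'y' (stop)
LCP = "" (length 0)


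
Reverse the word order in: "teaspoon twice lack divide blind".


Original: "teaspoon twice lack divide blind"
Words (1..n): teaspoon | twice | lack | divide | blind
Reversed (n..1): blind | divide | lack | twice | teaspoon
Result = "blind divide lack twice teaspoon"


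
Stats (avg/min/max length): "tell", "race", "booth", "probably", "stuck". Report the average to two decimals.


Lengths: "tell"=4, "race"=4, "booth"=5, "probably"=8, "stuck"=5
Sum = 26, Count = 5
Average = 26/5 = 5.20
= avg=5.20, min=4, max=8


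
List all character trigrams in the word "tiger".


Word: "tiger" (length 5)
Number of trigrams = 5 - 3 + 1 = 3
  Position 0: "tig"
  Position 1: "ige"
  Position 2: "ger"
Trigrams = "tig", "ige", "ger"


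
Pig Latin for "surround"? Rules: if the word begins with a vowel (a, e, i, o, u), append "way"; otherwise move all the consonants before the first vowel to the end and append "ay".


Word: "surround"
Starts with consonant(s) → move to end, add 'ay'
Consonant cluster: "s"
Pig Latin = "urroundsay"


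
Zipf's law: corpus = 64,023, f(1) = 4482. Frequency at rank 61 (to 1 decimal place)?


Zipf's law: f(r) = f(1) / r
f(1) = 4482
f(61) = 4482 / 61
= 73.5 occurrences


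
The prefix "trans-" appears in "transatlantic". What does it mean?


Prefix: trans-
As in: transatlantic -> trans- + atlantic
Meaning = across


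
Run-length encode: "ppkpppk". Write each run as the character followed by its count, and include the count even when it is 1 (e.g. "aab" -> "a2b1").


String: "ppkpppk"
Scanning for consecutive runs:
  'p' x 2
  'k' x 1
  'p' x 3
  'k' x 1
RLE = "p2k1p3k1"


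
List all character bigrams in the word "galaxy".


Word: "galaxy" (length 6)
Number of bigrams = 6 - 2 + 1 = 5
  Position 0: "ga"
  Position 1: "al"
  Position 2: "la"
  Position 3: "ax"
  Position 4: "xy"
Bigrams = "ga", "al", "la", "ax", "xy"


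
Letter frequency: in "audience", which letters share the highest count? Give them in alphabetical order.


Word: "audience"
Letter counts:
  'a': 1
  'c': 1
  'd': 1
  'e': 2
  'i': 1
  'n': 1
  'u': 1
Maximum count = 2
Most frequent = 'e' (2 times each)


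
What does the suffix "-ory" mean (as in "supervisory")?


Suffix: -ory
As in: supervisory -> supervise + -ory, with a spelling change
Meaning = relating to / place for


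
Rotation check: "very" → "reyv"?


Word: "very", Candidate: "reyv"
Method: check if candidate is substring of word+word
"veryvery" contains "reyv"? No
Is rotation = No


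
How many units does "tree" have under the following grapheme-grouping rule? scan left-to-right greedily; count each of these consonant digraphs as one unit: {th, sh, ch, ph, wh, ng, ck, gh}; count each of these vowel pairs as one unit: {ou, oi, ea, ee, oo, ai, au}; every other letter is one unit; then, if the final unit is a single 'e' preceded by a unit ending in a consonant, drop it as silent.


Word: "tree" (4 letters)
Left-to-right scan:
  [1] 't' (letter)
  [2] 'r' (letter)
  [3] 'ee' (vowel-pair)
Units from scan: 3
Sound units = 3 units


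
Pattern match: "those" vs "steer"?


Pattern of "those": [0, 1, 2, 3, 4]
Pattern of "steer": [0, 1, 2, 2, 3]
Patterns do not match
Same pattern = No


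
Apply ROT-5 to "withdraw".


Word: "withdraw"
Shift: 5
Each letter → (letter + shift) mod 26:
  'w' (22) + 5 = 1 → 'b'
  'i' (8) + 5 = 13 → 'n'
  't' (19) + 5 = 24 → 'y'
  'h' (7) + 5 = 12 → 'm'
  'd' (3) + 5 = 8 → 'i'
  'r' (17) + 5 = 22 → 'w'
  'a' (0) + 5 = 5 → 'f'
  'w' (22) + 5 = 1 → 'b'
Result = "bnymiwfb"


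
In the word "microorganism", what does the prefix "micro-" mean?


Prefix: micro-
Example: microorganism (micro- + organism)
Meaning = small


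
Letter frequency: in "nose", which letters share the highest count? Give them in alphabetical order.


Word: "nose"
Letter counts:
  'e': 1
  'n': 1
  'o': 1
  's': 1
Maximum count = 1
Most frequent = 'e', 'n', 'o', 's' (1 time each)


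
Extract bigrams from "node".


Word: "node" (length 4)
Number of bigrams = 4 - 2 + 1 = 3
  Position 0: "no"
  Position 1: "od"
  Position 2: "de"
Bigrams = "no", "od", "de"


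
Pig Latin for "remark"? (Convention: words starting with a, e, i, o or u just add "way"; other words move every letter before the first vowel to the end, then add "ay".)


Word: "remark"
Starts with consonant(s) → move to end, add 'ay'
Consonant cluster: "r"
Pig Latin = "emarkray"


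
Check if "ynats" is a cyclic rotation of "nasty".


Word: "nasty", Candidate: "ynats"
Method: check if candidate is substring of word+word
"nastynasty" contains "ynats"? No
Is rotation = No


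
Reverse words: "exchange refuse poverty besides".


Original: "exchange refuse poverty besides"
Words (1..n): exchange | refuse | poverty | besides
Reversed (n..1): besides | poverty | refuse | exchange
Result = "besides poverty refuse exchange"


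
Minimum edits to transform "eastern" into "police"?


Word 1: "eastern" (length 7)
Word 2: "police" (length 6)
One optimal edit sequence (insert/delete/substitute each cost 1):
  1. delete 'e'  (+1)
  2. substitute 'a' -> 'p'  (+1)
  3. substitute 's' -> 'o'  (+1)
  4. substitute 't' -> 'l'  (+1)
  5. substitute 'e' -> 'i'  (+1)
  6. substitute 'r' -> 'c'  (+1)
  7. substitute 'n' -> 'e'  (+1)
Total edit operations: 7
Edit distance = 7


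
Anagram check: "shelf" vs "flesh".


Word 1: "shelf" → sorted: efhls
Word 2: "flesh" → sorted: efhls
Same letters? efhls == efhls
Anagram = Yes


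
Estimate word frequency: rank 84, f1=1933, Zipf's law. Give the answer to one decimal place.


Zipf's law: f(r) = f(1) / r
f(1) = 1933
f(84) = 1933 / 84
= 23.0 occurrences


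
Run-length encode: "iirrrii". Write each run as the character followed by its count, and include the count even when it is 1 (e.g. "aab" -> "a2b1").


String: "iirrrii"
Scanning for consecutive runs:
  'i' x 2
  'r' x 3
  'i' x 2
RLE = "i2r3i2"


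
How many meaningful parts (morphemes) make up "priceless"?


Word: "priceless"
Morphemes: price + -less
Each morpheme carries meaning
= 2 morphemes


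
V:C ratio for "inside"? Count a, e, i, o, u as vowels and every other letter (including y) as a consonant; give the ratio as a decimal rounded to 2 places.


Word: "inside"
Vowels (a,e,i,o,u): 3
Consonants: 3
Ratio = 3/3
= 1.00


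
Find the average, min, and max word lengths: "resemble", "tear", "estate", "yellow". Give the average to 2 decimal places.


Lengths: "resemble"=8, "tear"=4, "estate"=6, "yellow"=6
Sum = 24, Count = 4
Average = 24/4 = 6.00
= avg=6.00, min=4, max=8


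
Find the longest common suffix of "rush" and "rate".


Word 1: "rush"
Word 2: "rate"
Comparing from end:
  Pos -1: 'h' != 'e' (stop)
LCS = "" (length 0)


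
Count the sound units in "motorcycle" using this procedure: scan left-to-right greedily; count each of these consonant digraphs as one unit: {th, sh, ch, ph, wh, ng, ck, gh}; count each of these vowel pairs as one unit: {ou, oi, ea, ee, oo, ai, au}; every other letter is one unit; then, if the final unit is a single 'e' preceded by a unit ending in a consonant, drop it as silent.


Word: "motorcycle" (10 letters)
Left-to-right scan:
  (1) 'm' (letter)
  (2) 'o' (letter)
  (3) 't' (letter)
  (4) 'o' (letter)
  (5) 'r' (letter)
  (6) 'c' (letter)
  (7) 'y' (letter)
  (8) 'c' (letter)
  (9) 'l' (letter)
  (10) 'e' (letter)
Units from scan: 10
Final unit is 'e' after a consonant -> drop as silent (-1)
Sound units = 9 units


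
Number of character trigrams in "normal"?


Word: "normal" (length 6)
Number of 3-grams = length - 3 + 1 = 6 - 3 + 1
= 4


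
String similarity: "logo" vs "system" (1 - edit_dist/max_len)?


Word 1: "logo" (length 4)
Word 2: "system" (length 6)
One optimal edit sequence:
  1. insert 's'  (+1)
  2. insert 'y'  (+1)
  3. substitute 'l' -> 's'  (+1)
  4. substitute 'o' -> 't'  (+1)
  5. substitute 'g' -> 'e'  (+1)
  6. substitute 'o' -> 'm'  (+1)
Edit distance = 6
Max length = max(4, 6) = 6
Similarity = 1 - 6/6
= 0.0000


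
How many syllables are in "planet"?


Word: "planet"
Syllable breakdown: plan · et
Counting: 2 parts
= 2 syllables


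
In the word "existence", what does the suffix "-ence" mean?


Suffix: -ence
Example: existence = exist + -ence
Meaning = state of


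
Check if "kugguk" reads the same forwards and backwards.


Word: "kugguk"
Reversed: "kugguk"
Forward == Backward? kugguk == kugguk
Palindrome = Yes


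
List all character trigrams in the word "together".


Word: "together" (length 8)
Number of trigrams = 8 - 3 + 1 = 6
  Position 0: "tog"
  Position 1: "oge"
  Position 2: "get"
  Position 3: "eth"
  Position 4: "the"
  Position 5: "her"
Trigrams = "tog", "oge", "get", "eth", "the", "her"


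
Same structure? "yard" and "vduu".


Pattern of "yard": [0, 1, 2, 3]
Pattern of "vduu": [0, 1, 2, 2]
Patterns do not match
Same pattern = No


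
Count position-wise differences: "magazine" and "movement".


Comparing character by character (same length = 8):
  Pos 0: 'm' vs 'm' =
  Pos 1: 'a' vs 'o' !=
  Pos 2: 'g' vs 'v' !=
  Pos 3: 'a' vs 'e' !=
  Pos 4: 'z' vs 'm' !=
  Pos 5: 'i' vs 'e' !=
  Pos 6: 'n' vs 'n' =
  Pos 7: 'e' vs 't' !=
Hamming distance = 6


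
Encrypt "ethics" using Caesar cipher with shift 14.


Word: "ethics"
Shift: 14
Each letter → (letter + shift) mod 26:
  'e' (4) + 14 = 18 → 's'
  't' (19) + 14 = 7 → 'h'
  'h' (7) + 14 = 21 → 'v'
  'i' (8) + 14 = 22 → 'w'
  'c' (2) + 14 = 16 → 'q'
  's' (18) + 14 = 6 → 'g'
Result = "shvwqg"


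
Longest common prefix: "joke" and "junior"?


Word 1: "joke"
Word 2: "junior"
Comparing from start:
  Pos 0: 'j' == 'j'
  Pos 1: 'o' != 'u' (stop)
LCP = "j" (length 1)


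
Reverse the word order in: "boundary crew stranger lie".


Original: "boundary crew stranger lie"
Words (1..n): boundary | crew | stranger | lie
Reversed (n..1): lie | stranger | crew | boundary
Result = "lie stranger crew boundary"


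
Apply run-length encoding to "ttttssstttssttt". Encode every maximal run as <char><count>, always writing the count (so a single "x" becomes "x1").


String: "ttttssstttssttt"
Scanning for consecutive runs:
  't' x 4
  's' x 3
  't' x 3
  's' x 2
  't' x 3
RLE = "t4s3t3s2t3"


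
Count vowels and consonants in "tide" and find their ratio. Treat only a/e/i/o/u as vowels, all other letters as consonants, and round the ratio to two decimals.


Word: "tide"
Vowels (a,e,i,o,u): 2
Consonants: 2
Ratio = 2/2
= 1.00


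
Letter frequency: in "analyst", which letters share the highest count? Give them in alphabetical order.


Word: "analyst"
Letter counts:
  'a': 2
  'l': 1
  'n': 1
  's': 1
  't': 1
  'y': 1
Maximum count = 2
Most frequent = 'a' (2 times each)


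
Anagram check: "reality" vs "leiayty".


Word 1: "reality" → sorted: aeilrty
Word 2: "leiayty" → sorted: aeiltyy
Same letters? aeilrty != aeiltyy
Anagram = No


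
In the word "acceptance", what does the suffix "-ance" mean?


Suffix: -ance
As in: acceptance -> accept + -ance
Meaning = state of


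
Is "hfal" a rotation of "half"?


Word: "half", Candidate: "hfal"
Method: check if candidate is substring of word+word
"halfhalf" contains "hfal"? No
Is rotation = No


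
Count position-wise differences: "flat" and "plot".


Comparing character by character (same length = 4):
  Pos 0: 'f' vs 'p' !=
  Pos 1: 'l' vs 'l' =
  Pos 2: 'a' vs 'o' !=
  Pos 3: 't' vs 't' =
Hamming distance = 2


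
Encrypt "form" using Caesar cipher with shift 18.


Word: "form"
Shift: 18
Each letter → (letter + shift) mod 26:
  'f' (5) + 18 = 23 → 'x'
  'o' (14) + 18 = 6 → 'g'
  'r' (17) + 18 = 9 → 'j'
  'm' (12) + 18 = 4 → 'e'
Result = "xgje"


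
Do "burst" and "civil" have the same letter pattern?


Pattern of "burst": [0, 1, 2, 3, 4]
Pattern of "civil": [0, 1, 2, 1, 3]
Patterns do not match
Same pattern = No


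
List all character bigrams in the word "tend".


Word: "tend" (length 4)
Number of bigrams = 4 - 2 + 1 = 3
  Position 0: "te"
  Position 1: "en"
  Position 2: "nd"
Bigrams = "te", "en", "nd"


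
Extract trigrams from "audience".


Word: "audience" (length 8)
Number of trigrams = 8 - 3 + 1 = 6
  Position 0: "aud"
  Position 1: "udi"
  Position 2: "die"
  Position 3: "ien"
  Position 4: "enc"
  Position 5: "nce"
Trigrams = "aud", "udi", "die", "ien", "enc", "nce"


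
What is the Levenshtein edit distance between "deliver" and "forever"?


Word 1: "deliver" (length 7)
Word 2: "forever" (length 7)
One optimal edit sequence (insert/delete/substitute each cost 1):
  1. substitute 'd' -> 'f'  (+1)
  2. substitute 'e' -> 'o'  (+1)
  3. substitute 'l' -> 'r'  (+1)
  4. substitute 'i' -> 'e'  (+1)
  5. keep 'v'
  6. keep 'e'
  7. keep 'r'
Total edit operations: 4
Edit distance = 4


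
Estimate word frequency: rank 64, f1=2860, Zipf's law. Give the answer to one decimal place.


Zipf's law: f(r) = f(1) / r
f(1) = 2860
f(64) = 2860 / 64
= 44.7 occurrences


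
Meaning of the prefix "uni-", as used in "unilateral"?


Prefix: uni-
As in: unilateral -> uni- + lateral
Meaning = one


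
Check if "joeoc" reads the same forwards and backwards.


Word: "joeoc"
Reversed: "coeoj"
Forward == Backward? joeoc != coeoj
Palindrome = No


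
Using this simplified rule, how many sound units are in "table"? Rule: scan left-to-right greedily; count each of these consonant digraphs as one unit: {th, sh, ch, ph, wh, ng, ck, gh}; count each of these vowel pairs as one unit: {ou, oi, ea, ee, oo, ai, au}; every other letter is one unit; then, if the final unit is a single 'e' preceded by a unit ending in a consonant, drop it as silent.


Word: "table" (5 letters)
Left-to-right scan:
  [1] 't' (letter)
  [2] 'a' (letter)
  [3] 'b' (letter)
  [4] 'l' (letter)
  [5] 'e' (letter)
Units from scan: 5
Final unit is 'e' after a consonant -> drop as silent (-1)
Sound units = 4 units


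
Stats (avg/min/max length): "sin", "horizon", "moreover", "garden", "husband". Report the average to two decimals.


Lengths: "sin"=3, "horizon"=7, "moreover"=8, "garden"=6, "husband"=7
Sum = 31, Count = 5
Average = 31/5 = 6.20
= avg=6.20, min=3, max=8


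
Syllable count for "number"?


Word: "number"
Syllable breakdown: num · ber
Counting: 2 parts
= 2 syllables


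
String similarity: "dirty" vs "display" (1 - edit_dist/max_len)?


Word 1: "dirty" (length 5)
Word 2: "display" (length 7)
One optimal edit sequence:
  1. keep 'd'
  2. keep 'i'
  3. insert 's'  (+1)
  4. insert 'p'  (+1)
  5. substitute 'r' -> 'l'  (+1)
  6. substitute 't' -> 'a'  (+1)
  7. keep 'y'
Edit distance = 4
Max length = max(5, 7) = 7
Similarity = 1 - 4/7
= 0.4286


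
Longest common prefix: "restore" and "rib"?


Word 1: "restore"
Word 2: "rib"
Comparing from start:
  Pos 0: 'r' == 'r'
  Pos 1: 'e' != 'i' (stop)
LCP = "r" (length 1)


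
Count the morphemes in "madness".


Word: "madness"
Morphemes: mad | -ness
Each morpheme carries meaning
= 2 morphemes


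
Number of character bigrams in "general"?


Word: "general" (length 7)
Number of 2-grams = length - 2 + 1 = 7 - 2 + 1
= 6


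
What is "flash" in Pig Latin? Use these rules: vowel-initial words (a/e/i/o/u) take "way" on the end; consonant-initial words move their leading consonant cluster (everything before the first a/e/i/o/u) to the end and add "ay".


Word: "flash"
Starts with consonant(s) → move to end, add 'ay'
Consonant cluster: "fl"
Pig Latin = "ashflay"


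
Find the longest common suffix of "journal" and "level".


Word 1: "journal"
Word 2: "level"
Comparing from end:
  Pos -1: 'l' == 'l'
  Pos -2: 'a' != 'e' (stop)
LCS = "l" (length 1)


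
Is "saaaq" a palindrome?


Word: "saaaq"
Reversed: "qaaas"
Forward == Backward? saaaq != qaaas
Palindrome = No


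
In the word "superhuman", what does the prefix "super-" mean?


Prefix: super-
Example: superhuman (super- + human)
Meaning = above / beyond


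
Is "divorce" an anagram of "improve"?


Word 1: "improve" → sorted: eimoprv
Word 2: "divorce" → sorted: cdeiorv
Same letters? eimoprv != cdeiorv
Anagram = No


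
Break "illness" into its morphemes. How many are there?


Word: "illness"
Morphemes: ill | -ness
Each morpheme carries meaning
= 2 morphemes


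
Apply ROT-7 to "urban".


Word: "urban"
Shift: 7
Each letter → (letter + shift) mod 26:
  'u' (20) + 7 = 1 → 'b'
  'r' (17) + 7 = 24 → 'y'
  'b' (1) + 7 = 8 → 'i'
  'a' (0) + 7 = 7 → 'h'
  'n' (13) + 7 = 20 → 'u'
Result = "byihu"


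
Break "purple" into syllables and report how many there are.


Word: "purple"
Syllable breakdown: pur-ple
Counting: 2 parts
= 2 syllables


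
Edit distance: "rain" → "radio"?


Word 1: "rain" (length 4)
Word 2: "radio" (length 5)
One optimal edit sequence (insert/delete/substitute each cost 1):
  1. keep 'r'
  2. keep 'a'
  3. insert 'd'  (+1)
  4. keep 'i'
  5. substitute 'n' -> 'o'  (+1)
Total edit operations: 2
Edit distance = 2


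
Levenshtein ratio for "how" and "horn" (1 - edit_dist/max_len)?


Word 1: "how" (length 3)
Word 2: "horn" (length 4)
One optimal edit sequence:
  1. keep 'h'
  2. keep 'o'
  3. insert 'r'  (+1)
  4. substitute 'w' -> 'n'  (+1)
Edit distance = 2
Max length = max(3, 4) = 4
Similarity = 1 - 2/4
= 0.5000


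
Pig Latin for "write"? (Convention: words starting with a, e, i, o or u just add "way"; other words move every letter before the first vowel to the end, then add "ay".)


Word: "write"
Starts with consonant(s) → move to end, add 'ay'
Consonant cluster: "wr"
Pig Latin = "itewray"


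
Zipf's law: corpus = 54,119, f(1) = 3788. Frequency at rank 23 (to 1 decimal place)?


Zipf's law: f(r) = f(1) / r
f(1) = 3788
f(23) = 3788 / 23
= 164.7 occurrences


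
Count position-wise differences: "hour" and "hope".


Comparing character by character (same length = 4):
  Pos 0: 'h' vs 'h' =
  Pos 1: 'o' vs 'o' =
  Pos 2: 'u' vs 'p' !=
  Pos 3: 'r' vs 'e' !=
Hamming distance = 2


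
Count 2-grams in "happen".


Word: "happen" (length 6)
Number of 2-grams = length - 2 + 1 = 6 - 2 + 1
= 5


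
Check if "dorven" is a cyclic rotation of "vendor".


Word: "vendor", Candidate: "dorven"
Method: check if candidate is substring of word+word
"vendorvendor" contains "dorven"? Yes
Is rotation = Yes


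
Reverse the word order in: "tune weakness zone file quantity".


Original: "tune weakness zone file quantity"
Words (1..n): tune | weakness | zone | file | quantity
Reversed (n..1): quantity | file | zone | weakness | tune
Result = "quantity file zone weakness tune"


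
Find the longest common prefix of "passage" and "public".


Word 1: "passage"
Word 2: "public"
Comparing from start:
  Pos 0: 'p' == 'p'
  Pos 1: 'a' != 'u' (stop)
LCP = "p" (length 1)


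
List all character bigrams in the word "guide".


Word: "guide" (length 5)
Number of bigrams = 5 - 2 + 1 = 4
  Position 0: "gu"
  Position 1: "ui"
  Position 2: "id"
  Position 3: "de"
Bigrams = "gu", "ui", "id", "de"


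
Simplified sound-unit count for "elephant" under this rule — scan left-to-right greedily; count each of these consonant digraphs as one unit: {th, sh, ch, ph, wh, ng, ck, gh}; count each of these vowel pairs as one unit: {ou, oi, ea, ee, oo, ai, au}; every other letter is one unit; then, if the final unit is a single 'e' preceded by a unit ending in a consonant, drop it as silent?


Word: "elephant" (8 letters)
Left-to-right scan:
  (1) 'e' (letter)
  (2) 'l' (letter)
  (3) 'e' (letter)
  (4) 'ph' (digraph)
  (5) 'a' (letter)
  (6) 'n' (letter)
  (7) 't' (letter)
Units from scan: 7
Sound units = 7 units


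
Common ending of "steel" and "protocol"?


Word 1: "steel"
Word 2: "protocol"
Comparing from end:
  Pos -1: 'l' == 'l'
  Pos -2: 'e' != 'o' (stop)
LCS = "l" (length 1)


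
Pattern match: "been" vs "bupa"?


Pattern of "been": [0, 1, 1, 2]
Pattern of "bupa": [0, 1, 2, 3]
Patterns do not match
Same pattern = No


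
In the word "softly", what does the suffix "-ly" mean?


Suffix: -ly
Example: softly (soft + -ly)
Meaning = in a manner


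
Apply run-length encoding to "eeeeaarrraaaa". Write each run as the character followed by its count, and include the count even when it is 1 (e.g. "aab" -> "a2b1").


String: "eeeeaarrraaaa"
Scanning for consecutive runs:
  'e' x 4
  'a' x 2
  'r' x 3
  'a' x 4
RLE = "e4a2r3a4"


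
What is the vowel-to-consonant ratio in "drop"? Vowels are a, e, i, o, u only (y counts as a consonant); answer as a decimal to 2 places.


Word: "drop"
Vowels (a,e,i,o,u): 1
Consonants: 3
Ratio = 1/3
= 0.33


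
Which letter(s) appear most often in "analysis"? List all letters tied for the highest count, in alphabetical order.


Word: "analysis"
Letter counts:
  'a': 2
  'i': 1
  'l': 1
  'n': 1
  's': 2
  'y': 1
Maximum count = 2
Most frequent = 'a', 's' (2 times each)


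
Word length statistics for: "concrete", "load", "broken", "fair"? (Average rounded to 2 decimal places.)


Lengths: "concrete"=8, "load"=4, "broken"=6, "fair"=4
Sum = 22, Count = 4
Average = 22/4 = 5.50
= avg=5.50, min=4, max=8


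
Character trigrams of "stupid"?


Word: "stupid" (length 6)
Number of trigrams = 6 - 3 + 1 = 4
  Position 0: "stu"
  Position 1: "tup"
  Position 2: "upi"
  Position 3: "pid"
Trigrams = "stu", "tup", "upi", "pid"


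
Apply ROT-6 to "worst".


Word: "worst"
Shift: 6
Each letter → (letter + shift) mod 26:
  'w' (22) + 6 = 2 → 'c'
  'o' (14) + 6 = 20 → 'u'
  'r' (17) + 6 = 23 → 'x'
  's' (18) + 6 = 24 → 'y'
  't' (19) + 6 = 25 → 'z'
Result = "cuxyz"


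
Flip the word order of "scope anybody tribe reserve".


Original: "scope anybody tribe reserve"
Words (1..n): scope | anybody | tribe | reserve
Reversed (n..1): reserve | tribe | anybody | scope
Result = "reserve tribe anybody scope"


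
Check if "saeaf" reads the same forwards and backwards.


Word: "saeaf"
Reversed: "faeas"
Forward == Backward? saeaf != faeas
Palindrome = No


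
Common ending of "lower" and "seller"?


Word 1: "lower"
Word 2: "seller"
Comparing from end:
  Pos -1: 'r' == 'r'
  Pos -2: 'e' == 'e'
  Pos -3: 'w' != 'l' (stop)
LCS = "er" (length 2)


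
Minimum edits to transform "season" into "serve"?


Word 1: "season" (length 6)
Word 2: "serve" (length 5)
One optimal edit sequence (insert/delete/substitute each cost 1):
  1. keep 's'
  2. keep 'e'
  3. delete 'a'  (+1)
  4. substitute 's' -> 'r'  (+1)
  5. substitute 'o' -> 'v'  (+1)
  6. substitute 'n' -> 'e'  (+1)
Total edit operations: 4
Edit distance = 4


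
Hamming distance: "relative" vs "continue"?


Comparing character by character (same length = 8):
  Pos 0: 'r' vs 'c' !=
  Pos 1: 'e' vs 'o' !=
  Pos 2: 'l' vs 'n' !=
  Pos 3: 'a' vs 't' !=
  Pos 4: 't' vs 'i' !=
  Pos 5: 'i' vs 'n' !=
  Pos 6: 'v' vs 'u' !=
  Pos 7: 'e' vs 'e' =
Hamming distance = 7


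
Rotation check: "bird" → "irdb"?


Word: "bird", Candidate: "irdb"
Method: check if candidate is substring of word+word
"birdbird" contains "irdb"? Yes
Is rotation = Yes


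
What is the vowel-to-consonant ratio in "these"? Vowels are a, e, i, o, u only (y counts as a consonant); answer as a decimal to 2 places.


Word: "these"
Vowels (a,e,i,o,u): 2
Consonants: 3
Ratio = 2/3
= 0.67


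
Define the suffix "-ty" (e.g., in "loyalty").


Suffix: -ty
As in: loyalty -> loyal + -ty
Meaning = quality of


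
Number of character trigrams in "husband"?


Word: "husband" (length 7)
Number of 3-grams = length - 3 + 1 = 7 - 3 + 1
= 5


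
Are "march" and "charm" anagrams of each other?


Word 1: "march" → sorted: achmr
Word 2: "charm" → sorted: achmr
Same letters? achmr == achmr
Anagram = Yes


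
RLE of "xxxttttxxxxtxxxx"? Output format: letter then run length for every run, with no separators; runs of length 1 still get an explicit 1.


String: "xxxttttxxxxtxxxx"
Scanning for consecutive runs:
  'x' x 3
  't' x 4
  'x' x 4
  't' x 1
  'x' x 4
RLE = "x3t4x4t1x4"


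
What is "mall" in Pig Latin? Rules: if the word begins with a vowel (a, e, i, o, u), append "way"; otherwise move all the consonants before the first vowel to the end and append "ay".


Word: "mall"
Starts with consonant(s) → move to end, add 'ay'
Consonant cluster: "m"
Pig Latin = "allmay"


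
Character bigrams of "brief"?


Word: "brief" (length 5)
Number of bigrams = 5 - 2 + 1 = 4
  Position 0: "br"
  Position 1: "ri"
  Position 2: "ie"
  Position 3: "ef"
Bigrams = "br", "ri", "ie", "ef"


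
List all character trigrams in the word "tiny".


Word: "tiny" (length 4)
Number of trigrams = 4 - 3 + 1 = 2
  Position 0: "tin"
  Position 1: "iny"
Trigrams = "tin", "iny"


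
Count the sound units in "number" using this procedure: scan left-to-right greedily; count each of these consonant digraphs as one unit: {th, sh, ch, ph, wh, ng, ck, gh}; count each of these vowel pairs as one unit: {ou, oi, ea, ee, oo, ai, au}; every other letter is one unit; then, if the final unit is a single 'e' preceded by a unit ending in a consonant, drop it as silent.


Word: "number" (6 letters)
Left-to-right scan:
  (1) 'n' (letter)
  (2) 'u' (letter)
  (3) 'm' (letter)
  (4) 'b' (letter)
  (5) 'e' (letter)
  (6) 'r' (letter)
Units from scan: 6
Sound units = 6 units


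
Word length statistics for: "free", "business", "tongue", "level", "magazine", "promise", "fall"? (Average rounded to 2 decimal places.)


Lengths: "free"=4, "business"=8, "tongue"=6, "level"=5, "magazine"=8, "promise"=7, "fall"=4
Sum = 42, Count = 7
Average = 42/7 = 6.00
= avg=6.00, min=4, max=8


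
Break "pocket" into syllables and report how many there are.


Word: "pocket"
Syllable breakdown: pock / et
Counting: 2 parts
= 2 syllables


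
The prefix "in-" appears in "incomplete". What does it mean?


Prefix: in-
As in: incomplete -> in- + complete
Meaning = not / into


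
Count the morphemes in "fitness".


Word: "fitness"
Morphemes: fit + -ness
Each morpheme carries meaning
= 2 morphemes


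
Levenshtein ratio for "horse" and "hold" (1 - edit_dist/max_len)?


Word 1: "horse" (length 5)
Word 2: "hold" (length 4)
One optimal edit sequence:
  1. keep 'h'
  2. keep 'o'
  3. delete 'r'  (+1)
  4. substitute 's' -> 'l'  (+1)
  5. substitute 'e' -> 'd'  (+1)
Edit distance = 3
Max length = max(5, 4) = 5
Similarity = 1 - 3/5
= 0.4000


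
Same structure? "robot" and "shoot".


Pattern of "robot": [0, 1, 2, 1, 3]
Pattern of "shoot": [0, 1, 2, 2, 3]
Patterns do not match
Same pattern = No


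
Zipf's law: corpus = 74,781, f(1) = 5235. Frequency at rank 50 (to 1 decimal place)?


Zipf's law: f(r) = f(1) / r
f(1) = 5235
f(50) = 5235 / 50
= 104.7 occurrences


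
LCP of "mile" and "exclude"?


Word 1: "mile"
Word 2: "exclude"
Comparing from start:
  Pos 0: 'm' != 'e' (stop)
LCP = "" (length 0)


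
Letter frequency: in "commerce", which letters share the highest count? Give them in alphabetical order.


Word: "commerce"
Letter counts:
  'c': 2
  'e': 2
  'm': 2
  'o': 1
  'r': 1
Maximum count = 2
Most frequent = 'c', 'e', 'm' (2 times each)


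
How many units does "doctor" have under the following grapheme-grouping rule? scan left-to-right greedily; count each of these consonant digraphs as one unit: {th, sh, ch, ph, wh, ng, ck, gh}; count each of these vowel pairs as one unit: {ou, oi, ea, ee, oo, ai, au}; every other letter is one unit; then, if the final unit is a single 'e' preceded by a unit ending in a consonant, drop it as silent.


Word: "doctor" (6 letters)
Left-to-right scan:
  (1) 'd' (letter)
  (2) 'o' (letter)
  (3) 'c' (letter)
  (4) 't' (letter)
  (5) 'o' (letter)
  (6) 'r' (letter)
Units from scan: 6
Sound units = 6 units


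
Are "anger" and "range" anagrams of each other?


Word 1: "anger" → sorted: aegnr
Word 2: "range" → sorted: aegnr
Same letters? aegnr == aegnr
Anagram = Yes


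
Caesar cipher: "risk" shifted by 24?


Word: "risk"
Shift: 24
Each letter → (letter + shift) mod 26:
  'r' (17) + 24 = 15 → 'p'
  'i' (8) + 24 = 6 → 'g'
  's' (18) + 24 = 16 → 'q'
  'k' (10) + 24 = 8 → 'i'
Result = "pgqi"


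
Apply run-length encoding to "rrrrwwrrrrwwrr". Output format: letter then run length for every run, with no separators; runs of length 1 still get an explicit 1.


String: "rrrrwwrrrrwwrr"
Scanning for consecutive runs:
  'r' x 4
  'w' x 2
  'r' x 4
  'w' x 2
  'r' x 2
RLE = "r4w2r4w2r2"


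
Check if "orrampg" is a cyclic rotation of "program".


Word: "program", Candidate: "orrampg"
Method: check if candidate is substring of word+word
"programprogram" contains "orrampg"? No
Is rotation = No


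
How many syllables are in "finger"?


Word: "finger"
Syllable breakdown: fin · ger
Counting: 2 parts
= 2 syllables


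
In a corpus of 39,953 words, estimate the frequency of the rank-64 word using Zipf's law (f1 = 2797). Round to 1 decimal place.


Zipf's law: f(r) = f(1) / r
f(1) = 2797
f(64) = 2797 / 64
= 43.7 occurrences


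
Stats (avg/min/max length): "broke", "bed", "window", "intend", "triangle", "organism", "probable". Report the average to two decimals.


Lengths: "broke"=5, "bed"=3, "window"=6, "intend"=6, "triangle"=8, "organism"=8, "probable"=8
Sum = 44, Count = 7
Average = 44/7 = 6.29
= avg=6.29, min=3, max=8


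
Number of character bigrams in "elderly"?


Word: "elderly" (length 7)
Number of 2-grams = length - 2 + 1 = 7 - 2 + 1
= 6


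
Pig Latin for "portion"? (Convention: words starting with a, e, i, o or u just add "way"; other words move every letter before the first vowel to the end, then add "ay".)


Word: "portion"
Starts with consonant(s) → move to end, add 'ay'
Consonant cluster: "p"
Pig Latin = "ortionpay"


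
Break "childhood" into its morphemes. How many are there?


Word: "childhood"
Morphemes: child / -hood
Each morpheme carries meaning
= 2 morphemes


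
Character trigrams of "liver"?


Word: "liver" (length 5)
Number of trigrams = 5 - 3 + 1 = 3
  Position 0: "liv"
  Position 1: "ive"
  Position 2: "ver"
Trigrams = "liv", "ive", "ver"


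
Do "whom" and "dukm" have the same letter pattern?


Pattern of "whom": [0, 1, 2, 3]
Pattern of "dukm": [0, 1, 2, 3]
Patterns match
Same pattern = Yes


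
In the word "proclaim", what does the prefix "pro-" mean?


Prefix: pro-
As in: proclaim -> pro- + claim
Meaning = forward / in favor of


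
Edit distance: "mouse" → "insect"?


Word 1: "mouse" (length 5)
Word 2: "insect" (length 6)
One optimal edit sequence (insert/delete/substitute each cost 1):
  1. delete 'm'  (+1)
  2. substitute 'o' -> 'i'  (+1)
  3. substitute 'u' -> 'n'  (+1)
  4. keep 's'
  5. keep 'e'
  6. insert 'c'  (+1)
  7. insert 't'  (+1)
Total edit operations: 5
Edit distance = 5


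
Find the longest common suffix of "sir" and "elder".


Word 1: "sir"
Word 2: "elder"
Comparing from end:
  Pos -1: 'r' == 'r'
  Pos -2: 'i' != 'e' (stop)
LCS = "r" (length 1)


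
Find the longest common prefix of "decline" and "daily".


Word 1: "decline"
Word 2: "daily"
Comparing from start:
  Pos 0: 'd' == 'd'
  Pos 1: 'e' != 'a' (stop)
LCP = "d" (length 1)


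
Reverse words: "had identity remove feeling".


Original: "had identity remove feeling"
Words (1..n): had | identity | remove | feeling
Reversed (n..1): feeling | remove | identity | had
Result = "feeling remove identity had"


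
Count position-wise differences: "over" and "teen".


Comparing character by character (same length = 4):
  Pos 0: 'o' vs 't' !=
  Pos 1: 'v' vs 'e' !=
  Pos 2: 'e' vs 'e' =
  Pos 3: 'r' vs 'n' !=
Hamming distance = 3


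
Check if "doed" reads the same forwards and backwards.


Word: "doed"
Reversed: "deod"
Forward == Backward? doed != deod
Palindrome = No


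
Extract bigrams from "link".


Word: "link" (length 4)
Number of bigrams = 4 - 2 + 1 = 3
  Position 0: "li"
  Position 1: "in"
  Position 2: "nk"
Bigrams = "li", "in", "nk"


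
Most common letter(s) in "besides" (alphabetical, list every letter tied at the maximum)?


Word: "besides"
Letter counts:
  'b': 1
  'd': 1
  'e': 2
  'i': 1
  's': 2
Maximum count = 2
Most frequent = 'e', 's' (2 times each)


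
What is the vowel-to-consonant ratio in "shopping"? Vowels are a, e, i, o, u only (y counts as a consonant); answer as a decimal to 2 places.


Word: "shopping"
Vowels (a,e,i,o,u): 2
Consonants: 6
Ratio = 2/6
= 0.33


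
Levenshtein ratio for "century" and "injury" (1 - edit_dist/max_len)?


Word 1: "century" (length 7)
Word 2: "injury" (length 6)
One optimal edit sequence:
  1. delete 'c'  (+1)
  2. substitute 'e' -> 'i'  (+1)
  3. keep 'n'
  4. substitute 't' -> 'j'  (+1)
  5. keep 'u'
  6. keep 'r'
  7. keep 'y'
Edit distance = 3
Max length = max(7, 6) = 7
Similarity = 1 - 3/7
= 0.5714


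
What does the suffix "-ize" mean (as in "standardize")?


Suffix: -ize
As in: standardize -> standard + -ize
Meaning = to make


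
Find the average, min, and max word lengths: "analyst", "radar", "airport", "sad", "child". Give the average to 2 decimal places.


Lengths: "analyst"=7, "radar"=5, "airport"=7, "sad"=3, "child"=5
Sum = 27, Count = 5
Average = 27/5 = 5.40
= avg=5.40, min=3, max=7


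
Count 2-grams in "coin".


Word: "coin" (length 4)
Number of 2-grams = length - 2 + 1 = 4 - 2 + 1
= 3


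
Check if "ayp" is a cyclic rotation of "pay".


Word: "pay", Candidate: "ayp"
Method: check if candidate is substring of word+word
"paypay" contains "ayp"? Yes
Is rotation = Yes


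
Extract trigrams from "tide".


Word: "tide" (length 4)
Number of trigrams = 4 - 3 + 1 = 2
  Position 0: "tid"
  Position 1: "ide"
Trigrams = "tid", "ide"


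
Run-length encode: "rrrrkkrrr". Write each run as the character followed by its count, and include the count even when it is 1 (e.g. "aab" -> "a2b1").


String: "rrrrkkrrr"
Scanning for consecutive runs:
  'r' x 4
  'k' x 2
  'r' x 3
RLE = "r4k2r3"


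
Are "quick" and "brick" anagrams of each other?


Word 1: "quick" → sorted: cikqu
Word 2: "brick" → sorted: bcikr
Same letters? cikqu != bcikr
Anagram = No


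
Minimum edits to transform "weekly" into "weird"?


Word 1: "weekly" (length 6)
Word 2: "weird" (length 5)
One optimal edit sequence (insert/delete/substitute each cost 1):
  1. keep 'w'
  2. delete 'e'  (+1)
  3. keep 'e'
  4. substitute 'k' -> 'i'  (+1)
  5. substitute 'l' -> 'r'  (+1)
  6. substitute 'y' -> 'd'  (+1)
Total edit operations: 4
Edit distance = 4


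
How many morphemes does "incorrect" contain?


Word: "incorrect"
Morphemes: in- / correct
Each morpheme carries meaning
= 2 morphemes


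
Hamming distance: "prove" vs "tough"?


Comparing character by character (same length = 5):
  Pos 0: 'p' vs 't' !=
  Pos 1: 'r' vs 'o' !=
  Pos 2: 'o' vs 'u' !=
  Pos 3: 'v' vs 'g' !=
  Pos 4: 'e' vs 'h' !=
Hamming distance = 5


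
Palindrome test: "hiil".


Word: "hiil"
Reversed: "liih"
Forward == Backward? hiil != liih
Palindrome = No


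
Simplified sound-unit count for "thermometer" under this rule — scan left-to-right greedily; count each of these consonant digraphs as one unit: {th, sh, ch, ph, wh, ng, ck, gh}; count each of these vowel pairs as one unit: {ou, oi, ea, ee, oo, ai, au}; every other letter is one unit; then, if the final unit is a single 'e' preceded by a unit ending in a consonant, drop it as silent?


Word: "thermometer" (11 letters)
Left-to-right scan:
  [1] 'th' (digraph)
  [2] 'e' (letter)
  [3] 'r' (letter)
  [4] 'm' (letter)
  [5] 'o' (letter)
  [6] 'm' (letter)
  [7] 'e' (letter)
  [8] 't' (letter)
  [9] 'e' (letter)
  [10] 'r' (letter)
Units from scan: 10
Sound units = 10 units


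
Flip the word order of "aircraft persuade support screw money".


Original: "aircraft persuade support screw money"
Words (1..n): aircraft | persuade | support | screw | money
Reversed (n..1): money | screw | support | persuade | aircraft
Result = "money screw support persuade aircraft"


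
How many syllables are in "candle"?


Word: "candle"
Syllable breakdown: can-dle
Counting: 2 parts
= 2 syllables


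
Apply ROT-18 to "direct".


Word: "direct"
Shift: 18
Each letter → (letter + shift) mod 26:
  'd' (3) + 18 = 21 → 'v'
  'i' (8) + 18 = 0 → 'a'
  'r' (17) + 18 = 9 → 'j'
  'e' (4) + 18 = 22 → 'w'
  'c' (2) + 18 = 20 → 'u'
  't' (19) + 18 = 11 → 'l'
Result = "vajwul"


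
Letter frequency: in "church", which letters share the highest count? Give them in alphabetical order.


Word: "church"
Letter counts:
  'c': 2
  'h': 2
  'r': 1
  'u': 1
Maximum count = 2
Most frequent = 'c', 'h' (2 times each)


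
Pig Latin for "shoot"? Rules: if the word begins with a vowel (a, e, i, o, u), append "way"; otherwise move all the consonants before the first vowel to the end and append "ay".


Word: "shoot"
Starts with consonant(s) → move to end, add 'ay'
Consonant cluster: "sh"
Pig Latin = "ootshay"


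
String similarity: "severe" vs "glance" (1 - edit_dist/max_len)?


Word 1: "severe" (length 6)
Word 2: "glance" (length 6)
One optimal edit sequence:
  1. substitute 's' -> 'g'  (+1)
  2. substitute 'e' -> 'l'  (+1)
  3. substitute 'v' -> 'a'  (+1)
  4. substitute 'e' -> 'n'  (+1)
  5. substitute 'r' -> 'c'  (+1)
  6. keep 'e'
Edit distance = 5
Max length = max(6, 6) = 6
Similarity = 1 - 5/6
= 0.1667


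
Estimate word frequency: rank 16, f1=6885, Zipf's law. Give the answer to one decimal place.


Zipf's law: f(r) = f(1) / r
f(1) = 6885
f(16) = 6885 / 16
= 430.3 occurrences


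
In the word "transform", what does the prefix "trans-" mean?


Prefix: trans-
Example: transform = trans- + form
Meaning = across


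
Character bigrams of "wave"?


Word: "wave" (length 4)
Number of bigrams = 4 - 2 + 1 = 3
  Position 0: "wa"
  Position 1: "av"
  Position 2: "ve"
Bigrams = "wa", "av", "ve"


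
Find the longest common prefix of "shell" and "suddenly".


Word 1: "shell"
Word 2: "suddenly"
Comparing from start:
  Pos 0: 's' == 's'
  Pos 1: 'h' != 'u' (stop)
LCP = "s" (length 1)


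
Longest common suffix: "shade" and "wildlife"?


Word 1: "shade"
Word 2: "wildlife"
Comparing from end:
  Pos -1: 'e' == 'e'
  Pos -2: 'd' != 'f' (stop)
LCS = "e" (length 1)


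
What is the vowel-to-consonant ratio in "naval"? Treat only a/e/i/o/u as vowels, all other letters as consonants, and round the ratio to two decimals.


Word: "naval"
Vowels (a,e,i,o,u): 2
Consonants: 3
Ratio = 2/3
= 0.67


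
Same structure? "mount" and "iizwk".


Pattern of "mount": [0, 1, 2, 3, 4]
Pattern of "iizwk": [0, 0, 1, 2, 3]
Patterns do not match
Same pattern = No


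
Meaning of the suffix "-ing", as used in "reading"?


Suffix: -ing
Example: reading (read + -ing)
Meaning = present participle


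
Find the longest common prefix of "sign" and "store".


Word 1: "sign"
Word 2: "store"
Comparing from start:
  Pos 0: 's' == 's'
  Pos 1: 'i' != 't' (stop)
LCP = "s" (length 1)


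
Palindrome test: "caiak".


Word: "caiak"
Reversed: "kaiac"
Forward == Backward? caiak != kaiac
Palindrome = No


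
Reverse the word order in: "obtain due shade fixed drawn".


Original: "obtain due shade fixed drawn"
Words (1..n): obtain | due | shade | fixed | drawn
Reversed (n..1): drawn | fixed | shade | due | obtain
Result = "drawn fixed shade due obtain"


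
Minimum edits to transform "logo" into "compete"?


Word 1: "logo" (length 4)
Word 2: "compete" (length 7)
One optimal edit sequence (insert/delete/substitute each cost 1):
  1. substitute 'l' -> 'c'  (+1)
  2. keep 'o'
  3. insert 'm'  (+1)
  4. insert 'p'  (+1)
  5. insert 'e'  (+1)
  6. substitute 'g' -> 't'  (+1)
  7. substitute 'o' -> 'e'  (+1)
Total edit operations: 6
Edit distance = 6
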